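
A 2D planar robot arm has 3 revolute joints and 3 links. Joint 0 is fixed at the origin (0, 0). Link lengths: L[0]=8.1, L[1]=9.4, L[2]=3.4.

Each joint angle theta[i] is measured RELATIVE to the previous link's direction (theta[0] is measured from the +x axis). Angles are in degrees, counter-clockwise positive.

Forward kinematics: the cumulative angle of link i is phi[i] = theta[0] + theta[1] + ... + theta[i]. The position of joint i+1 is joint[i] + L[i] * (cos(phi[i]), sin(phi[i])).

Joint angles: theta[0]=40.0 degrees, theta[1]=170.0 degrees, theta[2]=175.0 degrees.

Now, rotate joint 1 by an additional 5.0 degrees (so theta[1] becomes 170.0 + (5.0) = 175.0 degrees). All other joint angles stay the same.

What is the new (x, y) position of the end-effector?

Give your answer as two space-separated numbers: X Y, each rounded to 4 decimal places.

joint[0] = (0.0000, 0.0000)  (base)
link 0: phi[0] = 40 = 40 deg
  cos(40 deg) = 0.7660, sin(40 deg) = 0.6428
  joint[1] = (0.0000, 0.0000) + 8.1 * (0.7660, 0.6428) = (0.0000 + 6.2050, 0.0000 + 5.2066) = (6.2050, 5.2066)
link 1: phi[1] = 40 + 175 = 215 deg
  cos(215 deg) = -0.8192, sin(215 deg) = -0.5736
  joint[2] = (6.2050, 5.2066) + 9.4 * (-0.8192, -0.5736) = (6.2050 + -7.7000, 5.2066 + -5.3916) = (-1.4951, -0.1850)
link 2: phi[2] = 40 + 175 + 175 = 390 deg
  cos(390 deg) = 0.8660, sin(390 deg) = 0.5000
  joint[3] = (-1.4951, -0.1850) + 3.4 * (0.8660, 0.5000) = (-1.4951 + 2.9445, -0.1850 + 1.7000) = (1.4494, 1.5150)
End effector: (1.4494, 1.5150)

Answer: 1.4494 1.5150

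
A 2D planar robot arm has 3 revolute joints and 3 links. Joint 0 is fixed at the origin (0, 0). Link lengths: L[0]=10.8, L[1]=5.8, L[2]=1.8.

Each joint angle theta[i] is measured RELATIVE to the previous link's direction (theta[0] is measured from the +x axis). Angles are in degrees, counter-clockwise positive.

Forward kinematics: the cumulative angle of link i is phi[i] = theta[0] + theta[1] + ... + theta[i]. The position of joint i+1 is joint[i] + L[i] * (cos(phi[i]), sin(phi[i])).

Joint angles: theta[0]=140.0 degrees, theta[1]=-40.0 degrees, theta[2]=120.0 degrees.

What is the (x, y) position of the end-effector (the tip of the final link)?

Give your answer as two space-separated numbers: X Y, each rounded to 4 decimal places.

Answer: -10.6593 11.4970

Derivation:
joint[0] = (0.0000, 0.0000)  (base)
link 0: phi[0] = 140 = 140 deg
  cos(140 deg) = -0.7660, sin(140 deg) = 0.6428
  joint[1] = (0.0000, 0.0000) + 10.8 * (-0.7660, 0.6428) = (0.0000 + -8.2733, 0.0000 + 6.9421) = (-8.2733, 6.9421)
link 1: phi[1] = 140 + -40 = 100 deg
  cos(100 deg) = -0.1736, sin(100 deg) = 0.9848
  joint[2] = (-8.2733, 6.9421) + 5.8 * (-0.1736, 0.9848) = (-8.2733 + -1.0072, 6.9421 + 5.7119) = (-9.2804, 12.6540)
link 2: phi[2] = 140 + -40 + 120 = 220 deg
  cos(220 deg) = -0.7660, sin(220 deg) = -0.6428
  joint[3] = (-9.2804, 12.6540) + 1.8 * (-0.7660, -0.6428) = (-9.2804 + -1.3789, 12.6540 + -1.1570) = (-10.6593, 11.4970)
End effector: (-10.6593, 11.4970)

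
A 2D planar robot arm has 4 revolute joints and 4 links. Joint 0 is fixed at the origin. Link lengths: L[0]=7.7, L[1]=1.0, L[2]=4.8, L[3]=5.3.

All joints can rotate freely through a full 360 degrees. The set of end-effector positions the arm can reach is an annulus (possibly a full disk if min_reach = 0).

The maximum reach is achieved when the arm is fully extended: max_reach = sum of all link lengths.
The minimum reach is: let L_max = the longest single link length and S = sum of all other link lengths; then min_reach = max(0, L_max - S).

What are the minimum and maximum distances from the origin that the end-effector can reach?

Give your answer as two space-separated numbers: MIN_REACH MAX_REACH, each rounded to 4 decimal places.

Answer: 0.0000 18.8000

Derivation:
Link lengths: [7.7, 1.0, 4.8, 5.3]
max_reach = 7.7 + 1 + 4.8 + 5.3 = 18.8
L_max = max([7.7, 1.0, 4.8, 5.3]) = 7.7
S (sum of others) = 18.8 - 7.7 = 11.1
min_reach = max(0, 7.7 - 11.1) = max(0, -3.4) = 0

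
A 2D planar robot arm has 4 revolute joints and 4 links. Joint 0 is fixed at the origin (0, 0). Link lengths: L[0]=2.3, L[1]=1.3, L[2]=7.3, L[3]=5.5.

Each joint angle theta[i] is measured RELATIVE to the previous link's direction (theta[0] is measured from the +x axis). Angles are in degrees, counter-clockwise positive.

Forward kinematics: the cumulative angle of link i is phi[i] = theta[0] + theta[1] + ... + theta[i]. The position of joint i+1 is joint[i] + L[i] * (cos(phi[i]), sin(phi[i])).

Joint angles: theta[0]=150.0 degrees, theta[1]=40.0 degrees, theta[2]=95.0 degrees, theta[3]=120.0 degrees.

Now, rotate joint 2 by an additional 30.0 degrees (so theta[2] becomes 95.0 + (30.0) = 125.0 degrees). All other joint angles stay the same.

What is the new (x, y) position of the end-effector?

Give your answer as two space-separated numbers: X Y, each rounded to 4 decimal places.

Answer: 3.3133 1.0750

Derivation:
joint[0] = (0.0000, 0.0000)  (base)
link 0: phi[0] = 150 = 150 deg
  cos(150 deg) = -0.8660, sin(150 deg) = 0.5000
  joint[1] = (0.0000, 0.0000) + 2.3 * (-0.8660, 0.5000) = (0.0000 + -1.9919, 0.0000 + 1.1500) = (-1.9919, 1.1500)
link 1: phi[1] = 150 + 40 = 190 deg
  cos(190 deg) = -0.9848, sin(190 deg) = -0.1736
  joint[2] = (-1.9919, 1.1500) + 1.3 * (-0.9848, -0.1736) = (-1.9919 + -1.2803, 1.1500 + -0.2257) = (-3.2721, 0.9243)
link 2: phi[2] = 150 + 40 + 125 = 315 deg
  cos(315 deg) = 0.7071, sin(315 deg) = -0.7071
  joint[3] = (-3.2721, 0.9243) + 7.3 * (0.7071, -0.7071) = (-3.2721 + 5.1619, 0.9243 + -5.1619) = (1.8898, -4.2376)
link 3: phi[3] = 150 + 40 + 125 + 120 = 435 deg
  cos(435 deg) = 0.2588, sin(435 deg) = 0.9659
  joint[4] = (1.8898, -4.2376) + 5.5 * (0.2588, 0.9659) = (1.8898 + 1.4235, -4.2376 + 5.3126) = (3.3133, 1.0750)
End effector: (3.3133, 1.0750)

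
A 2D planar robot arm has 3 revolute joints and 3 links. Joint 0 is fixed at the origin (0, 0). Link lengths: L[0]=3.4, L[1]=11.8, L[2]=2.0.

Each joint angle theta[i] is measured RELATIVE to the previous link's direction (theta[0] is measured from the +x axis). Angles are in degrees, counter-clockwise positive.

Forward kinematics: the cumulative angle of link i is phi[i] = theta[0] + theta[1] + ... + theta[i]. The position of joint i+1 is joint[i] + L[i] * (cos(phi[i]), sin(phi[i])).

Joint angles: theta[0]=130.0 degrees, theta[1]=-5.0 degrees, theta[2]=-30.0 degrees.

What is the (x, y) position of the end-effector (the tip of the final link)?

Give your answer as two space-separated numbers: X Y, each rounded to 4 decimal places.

joint[0] = (0.0000, 0.0000)  (base)
link 0: phi[0] = 130 = 130 deg
  cos(130 deg) = -0.6428, sin(130 deg) = 0.7660
  joint[1] = (0.0000, 0.0000) + 3.4 * (-0.6428, 0.7660) = (0.0000 + -2.1855, 0.0000 + 2.6046) = (-2.1855, 2.6046)
link 1: phi[1] = 130 + -5 = 125 deg
  cos(125 deg) = -0.5736, sin(125 deg) = 0.8192
  joint[2] = (-2.1855, 2.6046) + 11.8 * (-0.5736, 0.8192) = (-2.1855 + -6.7682, 2.6046 + 9.6660) = (-8.9537, 12.2705)
link 2: phi[2] = 130 + -5 + -30 = 95 deg
  cos(95 deg) = -0.0872, sin(95 deg) = 0.9962
  joint[3] = (-8.9537, 12.2705) + 2 * (-0.0872, 0.9962) = (-8.9537 + -0.1743, 12.2705 + 1.9924) = (-9.1280, 14.2629)
End effector: (-9.1280, 14.2629)

Answer: -9.1280 14.2629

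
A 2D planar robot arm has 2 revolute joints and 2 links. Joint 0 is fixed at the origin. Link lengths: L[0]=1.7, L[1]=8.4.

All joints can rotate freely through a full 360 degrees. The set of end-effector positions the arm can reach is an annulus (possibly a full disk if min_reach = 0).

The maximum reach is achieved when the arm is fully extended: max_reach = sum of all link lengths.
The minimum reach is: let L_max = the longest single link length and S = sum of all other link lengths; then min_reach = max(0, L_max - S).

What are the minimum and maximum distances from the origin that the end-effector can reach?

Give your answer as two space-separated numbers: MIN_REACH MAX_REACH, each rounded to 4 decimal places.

Answer: 6.7000 10.1000

Derivation:
Link lengths: [1.7, 8.4]
max_reach = 1.7 + 8.4 = 10.1
L_max = max([1.7, 8.4]) = 8.4
S (sum of others) = 10.1 - 8.4 = 1.7
min_reach = max(0, 8.4 - 1.7) = max(0, 6.7) = 6.7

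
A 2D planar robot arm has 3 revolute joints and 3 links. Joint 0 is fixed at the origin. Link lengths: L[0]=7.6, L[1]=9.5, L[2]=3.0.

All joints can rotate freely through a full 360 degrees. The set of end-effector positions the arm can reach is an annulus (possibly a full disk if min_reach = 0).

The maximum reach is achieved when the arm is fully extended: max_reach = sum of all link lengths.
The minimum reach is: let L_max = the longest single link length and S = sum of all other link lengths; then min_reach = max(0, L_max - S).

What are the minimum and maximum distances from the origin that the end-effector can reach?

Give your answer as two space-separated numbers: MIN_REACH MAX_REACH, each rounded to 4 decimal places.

Answer: 0.0000 20.1000

Derivation:
Link lengths: [7.6, 9.5, 3.0]
max_reach = 7.6 + 9.5 + 3 = 20.1
L_max = max([7.6, 9.5, 3.0]) = 9.5
S (sum of others) = 20.1 - 9.5 = 10.6
min_reach = max(0, 9.5 - 10.6) = max(0, -1.1) = 0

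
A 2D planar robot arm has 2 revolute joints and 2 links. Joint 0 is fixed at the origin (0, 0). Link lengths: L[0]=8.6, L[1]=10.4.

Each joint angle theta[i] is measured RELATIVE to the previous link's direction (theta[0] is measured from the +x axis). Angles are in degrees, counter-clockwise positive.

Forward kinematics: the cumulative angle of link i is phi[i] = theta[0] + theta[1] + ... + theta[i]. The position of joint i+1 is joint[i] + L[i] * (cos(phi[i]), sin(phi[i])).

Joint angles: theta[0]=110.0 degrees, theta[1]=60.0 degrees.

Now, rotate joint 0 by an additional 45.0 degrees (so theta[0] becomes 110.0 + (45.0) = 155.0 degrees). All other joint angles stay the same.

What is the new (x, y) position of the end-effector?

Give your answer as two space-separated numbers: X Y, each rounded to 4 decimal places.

Answer: -16.3134 -2.3307

Derivation:
joint[0] = (0.0000, 0.0000)  (base)
link 0: phi[0] = 155 = 155 deg
  cos(155 deg) = -0.9063, sin(155 deg) = 0.4226
  joint[1] = (0.0000, 0.0000) + 8.6 * (-0.9063, 0.4226) = (0.0000 + -7.7942, 0.0000 + 3.6345) = (-7.7942, 3.6345)
link 1: phi[1] = 155 + 60 = 215 deg
  cos(215 deg) = -0.8192, sin(215 deg) = -0.5736
  joint[2] = (-7.7942, 3.6345) + 10.4 * (-0.8192, -0.5736) = (-7.7942 + -8.5192, 3.6345 + -5.9652) = (-16.3134, -2.3307)
End effector: (-16.3134, -2.3307)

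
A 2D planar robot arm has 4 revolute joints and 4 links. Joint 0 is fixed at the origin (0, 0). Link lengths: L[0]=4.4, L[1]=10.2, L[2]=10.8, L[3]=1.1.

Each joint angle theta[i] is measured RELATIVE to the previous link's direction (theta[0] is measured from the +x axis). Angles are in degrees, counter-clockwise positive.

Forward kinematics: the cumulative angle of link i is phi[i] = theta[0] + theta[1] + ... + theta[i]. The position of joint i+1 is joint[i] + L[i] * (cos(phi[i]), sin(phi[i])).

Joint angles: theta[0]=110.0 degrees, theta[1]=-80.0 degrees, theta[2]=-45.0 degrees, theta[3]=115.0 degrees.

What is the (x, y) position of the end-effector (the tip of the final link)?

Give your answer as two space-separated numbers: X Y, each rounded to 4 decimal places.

Answer: 17.5696 7.5227

Derivation:
joint[0] = (0.0000, 0.0000)  (base)
link 0: phi[0] = 110 = 110 deg
  cos(110 deg) = -0.3420, sin(110 deg) = 0.9397
  joint[1] = (0.0000, 0.0000) + 4.4 * (-0.3420, 0.9397) = (0.0000 + -1.5049, 0.0000 + 4.1346) = (-1.5049, 4.1346)
link 1: phi[1] = 110 + -80 = 30 deg
  cos(30 deg) = 0.8660, sin(30 deg) = 0.5000
  joint[2] = (-1.5049, 4.1346) + 10.2 * (0.8660, 0.5000) = (-1.5049 + 8.8335, 4.1346 + 5.1000) = (7.3286, 9.2346)
link 2: phi[2] = 110 + -80 + -45 = -15 deg
  cos(-15 deg) = 0.9659, sin(-15 deg) = -0.2588
  joint[3] = (7.3286, 9.2346) + 10.8 * (0.9659, -0.2588) = (7.3286 + 10.4320, 9.2346 + -2.7952) = (17.7606, 6.4394)
link 3: phi[3] = 110 + -80 + -45 + 115 = 100 deg
  cos(100 deg) = -0.1736, sin(100 deg) = 0.9848
  joint[4] = (17.7606, 6.4394) + 1.1 * (-0.1736, 0.9848) = (17.7606 + -0.1910, 6.4394 + 1.0833) = (17.5696, 7.5227)
End effector: (17.5696, 7.5227)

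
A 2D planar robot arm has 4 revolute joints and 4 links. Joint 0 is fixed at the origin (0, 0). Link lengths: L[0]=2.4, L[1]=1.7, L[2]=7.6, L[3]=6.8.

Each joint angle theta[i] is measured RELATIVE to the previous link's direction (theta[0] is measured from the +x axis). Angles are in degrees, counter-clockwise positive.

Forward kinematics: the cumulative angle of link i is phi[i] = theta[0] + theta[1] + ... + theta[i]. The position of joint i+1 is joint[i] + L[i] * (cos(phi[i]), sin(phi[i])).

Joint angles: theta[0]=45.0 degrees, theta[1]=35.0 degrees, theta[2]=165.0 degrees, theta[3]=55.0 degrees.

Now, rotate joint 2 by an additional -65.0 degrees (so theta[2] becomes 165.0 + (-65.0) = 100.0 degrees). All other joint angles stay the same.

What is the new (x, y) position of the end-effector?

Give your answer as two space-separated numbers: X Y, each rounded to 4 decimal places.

Answer: -9.5081 -2.1990

Derivation:
joint[0] = (0.0000, 0.0000)  (base)
link 0: phi[0] = 45 = 45 deg
  cos(45 deg) = 0.7071, sin(45 deg) = 0.7071
  joint[1] = (0.0000, 0.0000) + 2.4 * (0.7071, 0.7071) = (0.0000 + 1.6971, 0.0000 + 1.6971) = (1.6971, 1.6971)
link 1: phi[1] = 45 + 35 = 80 deg
  cos(80 deg) = 0.1736, sin(80 deg) = 0.9848
  joint[2] = (1.6971, 1.6971) + 1.7 * (0.1736, 0.9848) = (1.6971 + 0.2952, 1.6971 + 1.6742) = (1.9923, 3.3712)
link 2: phi[2] = 45 + 35 + 100 = 180 deg
  cos(180 deg) = -1.0000, sin(180 deg) = 0.0000
  joint[3] = (1.9923, 3.3712) + 7.6 * (-1.0000, 0.0000) = (1.9923 + -7.6000, 3.3712 + 0.0000) = (-5.6077, 3.3712)
link 3: phi[3] = 45 + 35 + 100 + 55 = 235 deg
  cos(235 deg) = -0.5736, sin(235 deg) = -0.8192
  joint[4] = (-5.6077, 3.3712) + 6.8 * (-0.5736, -0.8192) = (-5.6077 + -3.9003, 3.3712 + -5.5702) = (-9.5081, -2.1990)
End effector: (-9.5081, -2.1990)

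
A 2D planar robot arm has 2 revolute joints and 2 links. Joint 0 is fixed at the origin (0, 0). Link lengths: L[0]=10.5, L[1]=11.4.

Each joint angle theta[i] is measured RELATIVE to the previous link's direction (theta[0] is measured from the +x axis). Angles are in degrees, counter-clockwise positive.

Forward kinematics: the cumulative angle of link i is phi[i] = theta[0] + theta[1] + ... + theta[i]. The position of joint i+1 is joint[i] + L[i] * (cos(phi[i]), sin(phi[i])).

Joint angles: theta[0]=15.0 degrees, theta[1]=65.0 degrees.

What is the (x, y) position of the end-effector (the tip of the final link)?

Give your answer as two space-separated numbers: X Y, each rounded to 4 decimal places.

joint[0] = (0.0000, 0.0000)  (base)
link 0: phi[0] = 15 = 15 deg
  cos(15 deg) = 0.9659, sin(15 deg) = 0.2588
  joint[1] = (0.0000, 0.0000) + 10.5 * (0.9659, 0.2588) = (0.0000 + 10.1422, 0.0000 + 2.7176) = (10.1422, 2.7176)
link 1: phi[1] = 15 + 65 = 80 deg
  cos(80 deg) = 0.1736, sin(80 deg) = 0.9848
  joint[2] = (10.1422, 2.7176) + 11.4 * (0.1736, 0.9848) = (10.1422 + 1.9796, 2.7176 + 11.2268) = (12.1218, 13.9444)
End effector: (12.1218, 13.9444)

Answer: 12.1218 13.9444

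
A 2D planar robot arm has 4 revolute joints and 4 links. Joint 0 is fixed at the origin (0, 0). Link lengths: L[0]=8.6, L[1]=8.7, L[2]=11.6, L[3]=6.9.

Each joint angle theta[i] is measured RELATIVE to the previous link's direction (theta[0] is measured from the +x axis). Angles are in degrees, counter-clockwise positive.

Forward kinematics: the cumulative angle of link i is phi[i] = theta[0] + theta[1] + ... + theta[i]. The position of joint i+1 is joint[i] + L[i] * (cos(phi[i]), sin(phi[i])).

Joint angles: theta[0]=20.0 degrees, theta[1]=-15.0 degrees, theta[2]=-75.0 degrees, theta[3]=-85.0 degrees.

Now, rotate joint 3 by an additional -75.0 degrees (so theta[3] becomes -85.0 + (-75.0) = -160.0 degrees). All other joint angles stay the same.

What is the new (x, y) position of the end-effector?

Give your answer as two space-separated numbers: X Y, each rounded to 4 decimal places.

joint[0] = (0.0000, 0.0000)  (base)
link 0: phi[0] = 20 = 20 deg
  cos(20 deg) = 0.9397, sin(20 deg) = 0.3420
  joint[1] = (0.0000, 0.0000) + 8.6 * (0.9397, 0.3420) = (0.0000 + 8.0814, 0.0000 + 2.9414) = (8.0814, 2.9414)
link 1: phi[1] = 20 + -15 = 5 deg
  cos(5 deg) = 0.9962, sin(5 deg) = 0.0872
  joint[2] = (8.0814, 2.9414) + 8.7 * (0.9962, 0.0872) = (8.0814 + 8.6669, 2.9414 + 0.7583) = (16.7483, 3.6996)
link 2: phi[2] = 20 + -15 + -75 = -70 deg
  cos(-70 deg) = 0.3420, sin(-70 deg) = -0.9397
  joint[3] = (16.7483, 3.6996) + 11.6 * (0.3420, -0.9397) = (16.7483 + 3.9674, 3.6996 + -10.9004) = (20.7157, -7.2008)
link 3: phi[3] = 20 + -15 + -75 + -160 = -230 deg
  cos(-230 deg) = -0.6428, sin(-230 deg) = 0.7660
  joint[4] = (20.7157, -7.2008) + 6.9 * (-0.6428, 0.7660) = (20.7157 + -4.4352, -7.2008 + 5.2857) = (16.2804, -1.9151)
End effector: (16.2804, -1.9151)

Answer: 16.2804 -1.9151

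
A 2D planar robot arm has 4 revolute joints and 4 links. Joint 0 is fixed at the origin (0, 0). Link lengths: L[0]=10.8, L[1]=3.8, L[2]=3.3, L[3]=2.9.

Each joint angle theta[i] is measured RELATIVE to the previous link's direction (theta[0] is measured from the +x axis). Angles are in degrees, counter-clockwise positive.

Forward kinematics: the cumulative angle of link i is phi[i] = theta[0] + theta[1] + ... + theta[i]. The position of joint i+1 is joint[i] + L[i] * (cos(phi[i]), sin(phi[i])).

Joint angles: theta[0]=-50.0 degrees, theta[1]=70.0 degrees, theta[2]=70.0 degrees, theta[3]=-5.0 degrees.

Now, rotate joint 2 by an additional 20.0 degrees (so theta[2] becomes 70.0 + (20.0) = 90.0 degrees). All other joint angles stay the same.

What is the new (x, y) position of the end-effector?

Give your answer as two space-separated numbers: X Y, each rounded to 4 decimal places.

Answer: 8.6337 -1.0714

Derivation:
joint[0] = (0.0000, 0.0000)  (base)
link 0: phi[0] = -50 = -50 deg
  cos(-50 deg) = 0.6428, sin(-50 deg) = -0.7660
  joint[1] = (0.0000, 0.0000) + 10.8 * (0.6428, -0.7660) = (0.0000 + 6.9421, 0.0000 + -8.2733) = (6.9421, -8.2733)
link 1: phi[1] = -50 + 70 = 20 deg
  cos(20 deg) = 0.9397, sin(20 deg) = 0.3420
  joint[2] = (6.9421, -8.2733) + 3.8 * (0.9397, 0.3420) = (6.9421 + 3.5708, -8.2733 + 1.2997) = (10.5129, -6.9736)
link 2: phi[2] = -50 + 70 + 90 = 110 deg
  cos(110 deg) = -0.3420, sin(110 deg) = 0.9397
  joint[3] = (10.5129, -6.9736) + 3.3 * (-0.3420, 0.9397) = (10.5129 + -1.1287, -6.9736 + 3.1010) = (9.3843, -3.8726)
link 3: phi[3] = -50 + 70 + 90 + -5 = 105 deg
  cos(105 deg) = -0.2588, sin(105 deg) = 0.9659
  joint[4] = (9.3843, -3.8726) + 2.9 * (-0.2588, 0.9659) = (9.3843 + -0.7506, -3.8726 + 2.8012) = (8.6337, -1.0714)
End effector: (8.6337, -1.0714)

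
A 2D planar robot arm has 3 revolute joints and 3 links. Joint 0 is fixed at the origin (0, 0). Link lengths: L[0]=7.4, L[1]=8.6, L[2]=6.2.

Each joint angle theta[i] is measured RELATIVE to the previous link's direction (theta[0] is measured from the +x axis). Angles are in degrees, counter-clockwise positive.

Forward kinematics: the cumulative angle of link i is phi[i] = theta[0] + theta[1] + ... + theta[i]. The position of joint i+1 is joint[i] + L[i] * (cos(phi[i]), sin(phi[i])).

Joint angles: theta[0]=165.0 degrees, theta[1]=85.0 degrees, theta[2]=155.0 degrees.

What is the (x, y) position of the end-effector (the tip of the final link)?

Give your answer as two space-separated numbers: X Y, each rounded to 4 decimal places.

Answer: -5.7052 -1.7820

Derivation:
joint[0] = (0.0000, 0.0000)  (base)
link 0: phi[0] = 165 = 165 deg
  cos(165 deg) = -0.9659, sin(165 deg) = 0.2588
  joint[1] = (0.0000, 0.0000) + 7.4 * (-0.9659, 0.2588) = (0.0000 + -7.1479, 0.0000 + 1.9153) = (-7.1479, 1.9153)
link 1: phi[1] = 165 + 85 = 250 deg
  cos(250 deg) = -0.3420, sin(250 deg) = -0.9397
  joint[2] = (-7.1479, 1.9153) + 8.6 * (-0.3420, -0.9397) = (-7.1479 + -2.9414, 1.9153 + -8.0814) = (-10.0892, -6.1661)
link 2: phi[2] = 165 + 85 + 155 = 405 deg
  cos(405 deg) = 0.7071, sin(405 deg) = 0.7071
  joint[3] = (-10.0892, -6.1661) + 6.2 * (0.7071, 0.7071) = (-10.0892 + 4.3841, -6.1661 + 4.3841) = (-5.7052, -1.7820)
End effector: (-5.7052, -1.7820)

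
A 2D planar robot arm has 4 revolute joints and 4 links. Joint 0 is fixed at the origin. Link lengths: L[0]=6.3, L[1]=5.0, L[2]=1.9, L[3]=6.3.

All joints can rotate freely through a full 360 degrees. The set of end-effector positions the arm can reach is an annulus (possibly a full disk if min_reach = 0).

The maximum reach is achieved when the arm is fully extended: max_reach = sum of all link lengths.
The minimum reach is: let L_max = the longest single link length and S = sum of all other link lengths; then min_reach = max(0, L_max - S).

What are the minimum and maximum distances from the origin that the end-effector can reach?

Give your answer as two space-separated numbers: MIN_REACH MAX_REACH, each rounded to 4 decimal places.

Answer: 0.0000 19.5000

Derivation:
Link lengths: [6.3, 5.0, 1.9, 6.3]
max_reach = 6.3 + 5 + 1.9 + 6.3 = 19.5
L_max = max([6.3, 5.0, 1.9, 6.3]) = 6.3
S (sum of others) = 19.5 - 6.3 = 13.2
min_reach = max(0, 6.3 - 13.2) = max(0, -6.9) = 0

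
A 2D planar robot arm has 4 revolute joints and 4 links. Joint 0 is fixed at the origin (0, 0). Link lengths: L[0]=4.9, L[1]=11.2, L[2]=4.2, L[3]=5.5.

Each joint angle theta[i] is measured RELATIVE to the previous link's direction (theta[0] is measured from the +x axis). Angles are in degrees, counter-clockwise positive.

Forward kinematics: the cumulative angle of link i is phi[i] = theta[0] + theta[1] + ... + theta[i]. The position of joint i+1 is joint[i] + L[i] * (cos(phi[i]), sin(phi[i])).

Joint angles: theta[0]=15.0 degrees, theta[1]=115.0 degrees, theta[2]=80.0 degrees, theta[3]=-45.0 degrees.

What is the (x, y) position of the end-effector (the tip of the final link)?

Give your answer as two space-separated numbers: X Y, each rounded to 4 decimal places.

joint[0] = (0.0000, 0.0000)  (base)
link 0: phi[0] = 15 = 15 deg
  cos(15 deg) = 0.9659, sin(15 deg) = 0.2588
  joint[1] = (0.0000, 0.0000) + 4.9 * (0.9659, 0.2588) = (0.0000 + 4.7330, 0.0000 + 1.2682) = (4.7330, 1.2682)
link 1: phi[1] = 15 + 115 = 130 deg
  cos(130 deg) = -0.6428, sin(130 deg) = 0.7660
  joint[2] = (4.7330, 1.2682) + 11.2 * (-0.6428, 0.7660) = (4.7330 + -7.1992, 1.2682 + 8.5797) = (-2.4662, 9.8479)
link 2: phi[2] = 15 + 115 + 80 = 210 deg
  cos(210 deg) = -0.8660, sin(210 deg) = -0.5000
  joint[3] = (-2.4662, 9.8479) + 4.2 * (-0.8660, -0.5000) = (-2.4662 + -3.6373, 9.8479 + -2.1000) = (-6.1035, 7.7479)
link 3: phi[3] = 15 + 115 + 80 + -45 = 165 deg
  cos(165 deg) = -0.9659, sin(165 deg) = 0.2588
  joint[4] = (-6.1035, 7.7479) + 5.5 * (-0.9659, 0.2588) = (-6.1035 + -5.3126, 7.7479 + 1.4235) = (-11.4161, 9.1714)
End effector: (-11.4161, 9.1714)

Answer: -11.4161 9.1714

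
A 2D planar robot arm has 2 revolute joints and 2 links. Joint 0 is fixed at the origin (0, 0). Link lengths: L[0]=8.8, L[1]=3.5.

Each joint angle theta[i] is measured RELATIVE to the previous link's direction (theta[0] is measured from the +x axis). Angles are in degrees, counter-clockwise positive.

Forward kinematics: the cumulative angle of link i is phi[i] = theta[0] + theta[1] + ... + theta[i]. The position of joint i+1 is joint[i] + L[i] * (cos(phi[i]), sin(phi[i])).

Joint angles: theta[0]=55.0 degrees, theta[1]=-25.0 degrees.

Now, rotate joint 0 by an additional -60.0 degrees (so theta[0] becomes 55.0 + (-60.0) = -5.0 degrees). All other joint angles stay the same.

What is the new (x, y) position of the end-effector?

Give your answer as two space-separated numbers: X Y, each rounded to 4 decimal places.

joint[0] = (0.0000, 0.0000)  (base)
link 0: phi[0] = -5 = -5 deg
  cos(-5 deg) = 0.9962, sin(-5 deg) = -0.0872
  joint[1] = (0.0000, 0.0000) + 8.8 * (0.9962, -0.0872) = (0.0000 + 8.7665, 0.0000 + -0.7670) = (8.7665, -0.7670)
link 1: phi[1] = -5 + -25 = -30 deg
  cos(-30 deg) = 0.8660, sin(-30 deg) = -0.5000
  joint[2] = (8.7665, -0.7670) + 3.5 * (0.8660, -0.5000) = (8.7665 + 3.0311, -0.7670 + -1.7500) = (11.7976, -2.5170)
End effector: (11.7976, -2.5170)

Answer: 11.7976 -2.5170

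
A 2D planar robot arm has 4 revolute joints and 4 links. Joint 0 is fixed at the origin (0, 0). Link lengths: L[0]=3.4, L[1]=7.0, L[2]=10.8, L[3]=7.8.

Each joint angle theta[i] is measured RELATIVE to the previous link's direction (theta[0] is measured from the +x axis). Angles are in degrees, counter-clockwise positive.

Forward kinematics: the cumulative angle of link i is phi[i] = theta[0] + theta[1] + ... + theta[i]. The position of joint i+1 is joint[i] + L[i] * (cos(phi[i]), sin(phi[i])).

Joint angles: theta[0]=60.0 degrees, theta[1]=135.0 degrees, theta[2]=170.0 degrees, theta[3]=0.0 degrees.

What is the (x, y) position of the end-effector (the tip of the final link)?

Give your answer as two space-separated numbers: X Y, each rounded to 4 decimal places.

Answer: 13.4677 2.7538

Derivation:
joint[0] = (0.0000, 0.0000)  (base)
link 0: phi[0] = 60 = 60 deg
  cos(60 deg) = 0.5000, sin(60 deg) = 0.8660
  joint[1] = (0.0000, 0.0000) + 3.4 * (0.5000, 0.8660) = (0.0000 + 1.7000, 0.0000 + 2.9445) = (1.7000, 2.9445)
link 1: phi[1] = 60 + 135 = 195 deg
  cos(195 deg) = -0.9659, sin(195 deg) = -0.2588
  joint[2] = (1.7000, 2.9445) + 7 * (-0.9659, -0.2588) = (1.7000 + -6.7615, 2.9445 + -1.8117) = (-5.0615, 1.1328)
link 2: phi[2] = 60 + 135 + 170 = 365 deg
  cos(365 deg) = 0.9962, sin(365 deg) = 0.0872
  joint[3] = (-5.0615, 1.1328) + 10.8 * (0.9962, 0.0872) = (-5.0615 + 10.7589, 1.1328 + 0.9413) = (5.6974, 2.0740)
link 3: phi[3] = 60 + 135 + 170 + 0 = 365 deg
  cos(365 deg) = 0.9962, sin(365 deg) = 0.0872
  joint[4] = (5.6974, 2.0740) + 7.8 * (0.9962, 0.0872) = (5.6974 + 7.7703, 2.0740 + 0.6798) = (13.4677, 2.7538)
End effector: (13.4677, 2.7538)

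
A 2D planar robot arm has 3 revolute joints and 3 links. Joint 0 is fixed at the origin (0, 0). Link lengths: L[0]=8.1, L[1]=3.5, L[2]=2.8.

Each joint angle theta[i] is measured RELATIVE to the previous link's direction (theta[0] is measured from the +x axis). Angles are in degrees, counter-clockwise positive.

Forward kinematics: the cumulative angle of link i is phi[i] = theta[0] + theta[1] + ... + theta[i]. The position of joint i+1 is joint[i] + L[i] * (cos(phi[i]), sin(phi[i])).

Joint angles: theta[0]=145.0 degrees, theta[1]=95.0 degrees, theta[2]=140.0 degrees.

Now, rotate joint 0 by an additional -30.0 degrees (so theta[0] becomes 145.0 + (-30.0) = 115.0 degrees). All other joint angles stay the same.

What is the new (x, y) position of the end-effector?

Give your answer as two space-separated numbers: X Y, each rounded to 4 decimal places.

joint[0] = (0.0000, 0.0000)  (base)
link 0: phi[0] = 115 = 115 deg
  cos(115 deg) = -0.4226, sin(115 deg) = 0.9063
  joint[1] = (0.0000, 0.0000) + 8.1 * (-0.4226, 0.9063) = (0.0000 + -3.4232, 0.0000 + 7.3411) = (-3.4232, 7.3411)
link 1: phi[1] = 115 + 95 = 210 deg
  cos(210 deg) = -0.8660, sin(210 deg) = -0.5000
  joint[2] = (-3.4232, 7.3411) + 3.5 * (-0.8660, -0.5000) = (-3.4232 + -3.0311, 7.3411 + -1.7500) = (-6.4543, 5.5911)
link 2: phi[2] = 115 + 95 + 140 = 350 deg
  cos(350 deg) = 0.9848, sin(350 deg) = -0.1736
  joint[3] = (-6.4543, 5.5911) + 2.8 * (0.9848, -0.1736) = (-6.4543 + 2.7575, 5.5911 + -0.4862) = (-3.6968, 5.1049)
End effector: (-3.6968, 5.1049)

Answer: -3.6968 5.1049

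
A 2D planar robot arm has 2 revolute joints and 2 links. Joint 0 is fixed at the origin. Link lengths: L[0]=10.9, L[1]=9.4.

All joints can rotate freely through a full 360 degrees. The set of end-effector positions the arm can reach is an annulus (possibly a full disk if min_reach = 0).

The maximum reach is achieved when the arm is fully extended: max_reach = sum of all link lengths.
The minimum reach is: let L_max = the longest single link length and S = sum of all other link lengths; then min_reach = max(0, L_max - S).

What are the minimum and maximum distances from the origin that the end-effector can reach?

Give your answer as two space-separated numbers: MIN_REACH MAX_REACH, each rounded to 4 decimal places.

Link lengths: [10.9, 9.4]
max_reach = 10.9 + 9.4 = 20.3
L_max = max([10.9, 9.4]) = 10.9
S (sum of others) = 20.3 - 10.9 = 9.4
min_reach = max(0, 10.9 - 9.4) = max(0, 1.5) = 1.5

Answer: 1.5000 20.3000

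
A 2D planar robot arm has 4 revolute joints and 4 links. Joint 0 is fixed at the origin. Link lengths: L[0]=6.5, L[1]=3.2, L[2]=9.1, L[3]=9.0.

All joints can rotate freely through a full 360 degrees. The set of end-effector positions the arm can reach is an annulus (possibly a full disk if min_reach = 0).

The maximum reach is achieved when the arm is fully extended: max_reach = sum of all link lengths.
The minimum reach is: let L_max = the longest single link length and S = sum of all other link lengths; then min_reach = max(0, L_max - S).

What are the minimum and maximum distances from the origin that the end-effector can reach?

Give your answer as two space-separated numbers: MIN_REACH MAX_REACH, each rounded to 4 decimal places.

Answer: 0.0000 27.8000

Derivation:
Link lengths: [6.5, 3.2, 9.1, 9.0]
max_reach = 6.5 + 3.2 + 9.1 + 9 = 27.8
L_max = max([6.5, 3.2, 9.1, 9.0]) = 9.1
S (sum of others) = 27.8 - 9.1 = 18.7
min_reach = max(0, 9.1 - 18.7) = max(0, -9.6) = 0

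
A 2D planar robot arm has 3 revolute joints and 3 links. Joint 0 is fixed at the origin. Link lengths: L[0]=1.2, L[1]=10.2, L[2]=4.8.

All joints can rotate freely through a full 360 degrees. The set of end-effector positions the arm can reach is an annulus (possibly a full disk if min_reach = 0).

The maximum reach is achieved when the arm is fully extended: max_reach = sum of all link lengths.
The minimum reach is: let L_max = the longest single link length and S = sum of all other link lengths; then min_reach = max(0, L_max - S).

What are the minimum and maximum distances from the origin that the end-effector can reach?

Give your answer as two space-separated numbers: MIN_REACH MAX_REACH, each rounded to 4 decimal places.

Link lengths: [1.2, 10.2, 4.8]
max_reach = 1.2 + 10.2 + 4.8 = 16.2
L_max = max([1.2, 10.2, 4.8]) = 10.2
S (sum of others) = 16.2 - 10.2 = 6
min_reach = max(0, 10.2 - 6) = max(0, 4.2) = 4.2

Answer: 4.2000 16.2000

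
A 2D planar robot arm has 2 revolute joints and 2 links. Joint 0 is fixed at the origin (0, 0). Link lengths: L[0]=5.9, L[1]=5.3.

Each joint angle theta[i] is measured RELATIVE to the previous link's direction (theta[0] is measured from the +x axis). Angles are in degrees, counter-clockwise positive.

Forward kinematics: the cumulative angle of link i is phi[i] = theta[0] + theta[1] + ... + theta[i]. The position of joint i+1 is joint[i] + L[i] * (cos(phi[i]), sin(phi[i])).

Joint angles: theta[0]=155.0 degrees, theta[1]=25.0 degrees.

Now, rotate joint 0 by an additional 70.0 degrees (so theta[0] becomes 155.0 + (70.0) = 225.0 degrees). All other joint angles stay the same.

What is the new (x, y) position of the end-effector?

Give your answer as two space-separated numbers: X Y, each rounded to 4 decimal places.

joint[0] = (0.0000, 0.0000)  (base)
link 0: phi[0] = 225 = 225 deg
  cos(225 deg) = -0.7071, sin(225 deg) = -0.7071
  joint[1] = (0.0000, 0.0000) + 5.9 * (-0.7071, -0.7071) = (0.0000 + -4.1719, 0.0000 + -4.1719) = (-4.1719, -4.1719)
link 1: phi[1] = 225 + 25 = 250 deg
  cos(250 deg) = -0.3420, sin(250 deg) = -0.9397
  joint[2] = (-4.1719, -4.1719) + 5.3 * (-0.3420, -0.9397) = (-4.1719 + -1.8127, -4.1719 + -4.9804) = (-5.9846, -9.1523)
End effector: (-5.9846, -9.1523)

Answer: -5.9846 -9.1523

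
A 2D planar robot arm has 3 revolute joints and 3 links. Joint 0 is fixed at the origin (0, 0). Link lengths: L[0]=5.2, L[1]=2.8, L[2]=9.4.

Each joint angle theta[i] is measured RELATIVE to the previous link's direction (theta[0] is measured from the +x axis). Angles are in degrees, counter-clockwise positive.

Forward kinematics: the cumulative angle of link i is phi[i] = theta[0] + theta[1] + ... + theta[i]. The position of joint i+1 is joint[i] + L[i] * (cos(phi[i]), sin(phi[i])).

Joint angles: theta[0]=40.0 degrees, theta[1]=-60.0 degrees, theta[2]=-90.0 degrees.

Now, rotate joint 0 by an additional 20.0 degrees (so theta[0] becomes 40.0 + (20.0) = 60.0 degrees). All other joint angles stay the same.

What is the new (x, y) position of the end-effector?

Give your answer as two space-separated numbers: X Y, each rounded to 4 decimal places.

Answer: 5.4000 -4.8967

Derivation:
joint[0] = (0.0000, 0.0000)  (base)
link 0: phi[0] = 60 = 60 deg
  cos(60 deg) = 0.5000, sin(60 deg) = 0.8660
  joint[1] = (0.0000, 0.0000) + 5.2 * (0.5000, 0.8660) = (0.0000 + 2.6000, 0.0000 + 4.5033) = (2.6000, 4.5033)
link 1: phi[1] = 60 + -60 = 0 deg
  cos(0 deg) = 1.0000, sin(0 deg) = 0.0000
  joint[2] = (2.6000, 4.5033) + 2.8 * (1.0000, 0.0000) = (2.6000 + 2.8000, 4.5033 + 0.0000) = (5.4000, 4.5033)
link 2: phi[2] = 60 + -60 + -90 = -90 deg
  cos(-90 deg) = 0.0000, sin(-90 deg) = -1.0000
  joint[3] = (5.4000, 4.5033) + 9.4 * (0.0000, -1.0000) = (5.4000 + 0.0000, 4.5033 + -9.4000) = (5.4000, -4.8967)
End effector: (5.4000, -4.8967)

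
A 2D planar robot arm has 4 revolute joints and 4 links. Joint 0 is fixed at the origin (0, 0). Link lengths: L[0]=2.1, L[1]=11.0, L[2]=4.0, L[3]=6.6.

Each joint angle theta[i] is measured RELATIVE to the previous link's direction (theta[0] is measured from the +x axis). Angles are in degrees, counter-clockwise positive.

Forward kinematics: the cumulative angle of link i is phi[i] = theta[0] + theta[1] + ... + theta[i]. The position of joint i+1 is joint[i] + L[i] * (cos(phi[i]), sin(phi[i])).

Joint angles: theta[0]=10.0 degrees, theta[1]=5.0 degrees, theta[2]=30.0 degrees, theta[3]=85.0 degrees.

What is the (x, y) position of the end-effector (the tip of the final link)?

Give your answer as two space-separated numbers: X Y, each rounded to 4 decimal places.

Answer: 11.2793 11.0960

Derivation:
joint[0] = (0.0000, 0.0000)  (base)
link 0: phi[0] = 10 = 10 deg
  cos(10 deg) = 0.9848, sin(10 deg) = 0.1736
  joint[1] = (0.0000, 0.0000) + 2.1 * (0.9848, 0.1736) = (0.0000 + 2.0681, 0.0000 + 0.3647) = (2.0681, 0.3647)
link 1: phi[1] = 10 + 5 = 15 deg
  cos(15 deg) = 0.9659, sin(15 deg) = 0.2588
  joint[2] = (2.0681, 0.3647) + 11 * (0.9659, 0.2588) = (2.0681 + 10.6252, 0.3647 + 2.8470) = (12.6933, 3.2117)
link 2: phi[2] = 10 + 5 + 30 = 45 deg
  cos(45 deg) = 0.7071, sin(45 deg) = 0.7071
  joint[3] = (12.6933, 3.2117) + 4 * (0.7071, 0.7071) = (12.6933 + 2.8284, 3.2117 + 2.8284) = (15.5217, 6.0401)
link 3: phi[3] = 10 + 5 + 30 + 85 = 130 deg
  cos(130 deg) = -0.6428, sin(130 deg) = 0.7660
  joint[4] = (15.5217, 6.0401) + 6.6 * (-0.6428, 0.7660) = (15.5217 + -4.2424, 6.0401 + 5.0559) = (11.2793, 11.0960)
End effector: (11.2793, 11.0960)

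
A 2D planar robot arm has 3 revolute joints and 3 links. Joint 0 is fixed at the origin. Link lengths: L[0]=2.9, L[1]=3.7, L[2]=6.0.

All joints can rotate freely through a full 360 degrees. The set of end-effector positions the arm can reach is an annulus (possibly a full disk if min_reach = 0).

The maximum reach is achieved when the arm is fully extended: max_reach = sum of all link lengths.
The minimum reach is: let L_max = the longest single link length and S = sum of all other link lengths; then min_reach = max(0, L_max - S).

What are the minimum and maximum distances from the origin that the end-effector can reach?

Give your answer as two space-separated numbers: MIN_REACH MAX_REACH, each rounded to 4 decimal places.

Link lengths: [2.9, 3.7, 6.0]
max_reach = 2.9 + 3.7 + 6 = 12.6
L_max = max([2.9, 3.7, 6.0]) = 6
S (sum of others) = 12.6 - 6 = 6.6
min_reach = max(0, 6 - 6.6) = max(0, -0.6) = 0

Answer: 0.0000 12.6000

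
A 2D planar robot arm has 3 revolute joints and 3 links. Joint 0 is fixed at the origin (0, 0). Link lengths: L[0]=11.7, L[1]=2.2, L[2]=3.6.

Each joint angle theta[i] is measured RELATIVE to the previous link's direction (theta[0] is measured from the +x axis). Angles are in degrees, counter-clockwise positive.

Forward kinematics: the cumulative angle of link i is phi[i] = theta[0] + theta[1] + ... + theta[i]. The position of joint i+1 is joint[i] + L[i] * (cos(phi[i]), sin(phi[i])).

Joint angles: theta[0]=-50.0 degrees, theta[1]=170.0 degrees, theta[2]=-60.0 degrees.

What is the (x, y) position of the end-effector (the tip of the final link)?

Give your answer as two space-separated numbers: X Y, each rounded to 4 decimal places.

joint[0] = (0.0000, 0.0000)  (base)
link 0: phi[0] = -50 = -50 deg
  cos(-50 deg) = 0.6428, sin(-50 deg) = -0.7660
  joint[1] = (0.0000, 0.0000) + 11.7 * (0.6428, -0.7660) = (0.0000 + 7.5206, 0.0000 + -8.9627) = (7.5206, -8.9627)
link 1: phi[1] = -50 + 170 = 120 deg
  cos(120 deg) = -0.5000, sin(120 deg) = 0.8660
  joint[2] = (7.5206, -8.9627) + 2.2 * (-0.5000, 0.8660) = (7.5206 + -1.1000, -8.9627 + 1.9053) = (6.4206, -7.0575)
link 2: phi[2] = -50 + 170 + -60 = 60 deg
  cos(60 deg) = 0.5000, sin(60 deg) = 0.8660
  joint[3] = (6.4206, -7.0575) + 3.6 * (0.5000, 0.8660) = (6.4206 + 1.8000, -7.0575 + 3.1177) = (8.2206, -3.9398)
End effector: (8.2206, -3.9398)

Answer: 8.2206 -3.9398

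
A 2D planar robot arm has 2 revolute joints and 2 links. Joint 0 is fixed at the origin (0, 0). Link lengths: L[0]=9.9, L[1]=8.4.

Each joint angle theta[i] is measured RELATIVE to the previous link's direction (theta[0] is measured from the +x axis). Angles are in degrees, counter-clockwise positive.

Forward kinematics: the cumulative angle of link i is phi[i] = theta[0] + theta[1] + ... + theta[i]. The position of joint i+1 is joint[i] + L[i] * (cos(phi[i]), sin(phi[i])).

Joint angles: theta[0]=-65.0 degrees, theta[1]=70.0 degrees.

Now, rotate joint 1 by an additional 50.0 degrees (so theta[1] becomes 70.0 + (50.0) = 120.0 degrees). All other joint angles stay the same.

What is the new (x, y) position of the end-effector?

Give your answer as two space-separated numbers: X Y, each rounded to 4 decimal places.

joint[0] = (0.0000, 0.0000)  (base)
link 0: phi[0] = -65 = -65 deg
  cos(-65 deg) = 0.4226, sin(-65 deg) = -0.9063
  joint[1] = (0.0000, 0.0000) + 9.9 * (0.4226, -0.9063) = (0.0000 + 4.1839, 0.0000 + -8.9724) = (4.1839, -8.9724)
link 1: phi[1] = -65 + 120 = 55 deg
  cos(55 deg) = 0.5736, sin(55 deg) = 0.8192
  joint[2] = (4.1839, -8.9724) + 8.4 * (0.5736, 0.8192) = (4.1839 + 4.8180, -8.9724 + 6.8809) = (9.0020, -2.0916)
End effector: (9.0020, -2.0916)

Answer: 9.0020 -2.0916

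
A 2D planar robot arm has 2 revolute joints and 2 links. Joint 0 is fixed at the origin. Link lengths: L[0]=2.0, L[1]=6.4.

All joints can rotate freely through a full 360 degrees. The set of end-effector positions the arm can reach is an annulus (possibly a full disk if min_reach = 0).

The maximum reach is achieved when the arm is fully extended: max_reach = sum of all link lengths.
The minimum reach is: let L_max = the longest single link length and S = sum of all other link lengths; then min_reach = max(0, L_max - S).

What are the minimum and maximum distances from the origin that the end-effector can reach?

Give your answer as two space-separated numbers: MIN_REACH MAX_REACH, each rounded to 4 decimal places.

Link lengths: [2.0, 6.4]
max_reach = 2 + 6.4 = 8.4
L_max = max([2.0, 6.4]) = 6.4
S (sum of others) = 8.4 - 6.4 = 2
min_reach = max(0, 6.4 - 2) = max(0, 4.4) = 4.4

Answer: 4.4000 8.4000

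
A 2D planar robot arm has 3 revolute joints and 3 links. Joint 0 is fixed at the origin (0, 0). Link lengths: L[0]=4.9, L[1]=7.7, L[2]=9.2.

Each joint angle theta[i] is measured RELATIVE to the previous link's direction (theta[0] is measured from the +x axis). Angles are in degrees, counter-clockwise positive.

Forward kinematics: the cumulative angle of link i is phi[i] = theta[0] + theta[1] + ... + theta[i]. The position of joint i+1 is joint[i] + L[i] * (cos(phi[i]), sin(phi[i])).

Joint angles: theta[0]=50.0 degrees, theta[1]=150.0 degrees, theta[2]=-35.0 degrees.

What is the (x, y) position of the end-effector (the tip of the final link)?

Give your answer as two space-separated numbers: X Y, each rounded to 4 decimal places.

joint[0] = (0.0000, 0.0000)  (base)
link 0: phi[0] = 50 = 50 deg
  cos(50 deg) = 0.6428, sin(50 deg) = 0.7660
  joint[1] = (0.0000, 0.0000) + 4.9 * (0.6428, 0.7660) = (0.0000 + 3.1497, 0.0000 + 3.7536) = (3.1497, 3.7536)
link 1: phi[1] = 50 + 150 = 200 deg
  cos(200 deg) = -0.9397, sin(200 deg) = -0.3420
  joint[2] = (3.1497, 3.7536) + 7.7 * (-0.9397, -0.3420) = (3.1497 + -7.2356, 3.7536 + -2.6336) = (-4.0860, 1.1201)
link 2: phi[2] = 50 + 150 + -35 = 165 deg
  cos(165 deg) = -0.9659, sin(165 deg) = 0.2588
  joint[3] = (-4.0860, 1.1201) + 9.2 * (-0.9659, 0.2588) = (-4.0860 + -8.8865, 1.1201 + 2.3811) = (-12.9725, 3.5012)
End effector: (-12.9725, 3.5012)

Answer: -12.9725 3.5012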